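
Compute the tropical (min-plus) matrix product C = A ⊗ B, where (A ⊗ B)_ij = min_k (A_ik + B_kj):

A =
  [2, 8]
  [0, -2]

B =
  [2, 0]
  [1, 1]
A ⊗ B =
  [4, 2]
  [-1, -1]

Apply the min-plus product entry-by-entry:
  C[0][0] = min over k of (A[0][0] + B[0][0] = 2 + 2 = 4, A[0][1] + B[1][0] = 8 + 1 = 9) = 4 (attained at k = 0)
  C[0][1] = min over k of (A[0][0] + B[0][1] = 2 + 0 = 2, A[0][1] + B[1][1] = 8 + 1 = 9) = 2 (attained at k = 0)
  C[1][0] = min over k of (A[1][0] + B[0][0] = 0 + 2 = 2, A[1][1] + B[1][0] = -2 + 1 = -1) = -1 (attained at k = 1)
  C[1][1] = min over k of (A[1][0] + B[0][1] = 0 + 0 = 0, A[1][1] + B[1][1] = -2 + 1 = -1) = -1 (attained at k = 1)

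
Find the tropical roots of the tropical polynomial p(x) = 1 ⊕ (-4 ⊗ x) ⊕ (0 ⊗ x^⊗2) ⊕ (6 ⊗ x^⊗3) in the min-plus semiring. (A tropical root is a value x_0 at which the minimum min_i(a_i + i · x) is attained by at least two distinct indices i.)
Roots: {-6, -4, 5}

Each tropical root is a break point of the lower envelope of the lines y = a_i + i · x (there are 4 lines, with slopes 0, 1, ..., 3). Only the lines that attain the minimum somewhere contribute to roots; other lines are dominated. Here the surviving (envelope) indices are i = 3, i = 2, i = 1, i = 0.
Intersections between consecutive envelope lines give the roots: for adjacent envelope indices i < j the intersection is x = (a_i − a_j) / (j − i). Reading off the sorted break points: {-6, -4, 5}.
Verification: at each break x_0, at least two indices attain the minimum of min_i(a_i + i · x_0).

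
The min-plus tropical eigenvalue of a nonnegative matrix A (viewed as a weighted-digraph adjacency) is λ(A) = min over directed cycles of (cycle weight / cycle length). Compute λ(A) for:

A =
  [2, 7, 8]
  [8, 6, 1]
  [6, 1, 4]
λ(A) = 1

Enumerate directed cycles and compute their means (weight / length). Sample:
  cycle 0 → 0: weight = 2, length = 1, mean = 2/1 ≈ 2.000
  cycle 1 → 1: weight = 6, length = 1, mean = 6/1 ≈ 6.000
  cycle 2 → 2: weight = 4, length = 1, mean = 4/1 ≈ 4.000
  cycle 0 → 1 → 0: weight = 15, length = 2, mean = 15/2 ≈ 7.500
  cycle 0 → 2 → 0: weight = 14, length = 2, mean = 14/2 ≈ 7.000
  cycle 1 → 0 → 1: weight = 15, length = 2, mean = 15/2 ≈ 7.500
Minimum mean = 1.000, attained e.g. along the cycle 1 → 2 → 1 with weight 2 and length 2. So λ(A) = 2/2 = 1.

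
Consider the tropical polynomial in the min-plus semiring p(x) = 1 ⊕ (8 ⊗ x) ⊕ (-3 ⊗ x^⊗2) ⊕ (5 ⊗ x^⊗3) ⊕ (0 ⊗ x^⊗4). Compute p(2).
p(2) = 1

A tropical monomial a ⊗ x^⊗i evaluates to a + i · x. Evaluating each term at x = 2:
  Term 0 contributes 1 + 0 · 2 = 1
  Term 1 contributes 8 + 1 · 2 = 10
  Term 2 contributes -3 + 2 · 2 = 1
  Term 3 contributes 5 + 3 · 2 = 11
  Term 4 contributes 0 + 4 · 2 = 8
p(2) = ⊕ of these = min[1, 10, 1, 11, 8] = 1.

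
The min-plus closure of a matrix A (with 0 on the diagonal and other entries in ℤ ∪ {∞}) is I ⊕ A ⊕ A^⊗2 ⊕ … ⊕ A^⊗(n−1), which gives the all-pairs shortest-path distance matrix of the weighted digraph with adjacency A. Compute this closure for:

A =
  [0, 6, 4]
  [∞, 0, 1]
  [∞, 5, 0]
Closure =
  [0, 6, 4]
  [∞, 0, 1]
  [∞, 5, 0]

This is the Floyd-Warshall all-pairs shortest-path computation. For each intermediate vertex k = 0, 1, …, 2, update dist[i][j] ← min(dist[i][j], dist[i][k] + dist[k][j]). The final matrix gives, for each (i, j), the minimum total weight of any directed path from i to j (possibly empty when i = j).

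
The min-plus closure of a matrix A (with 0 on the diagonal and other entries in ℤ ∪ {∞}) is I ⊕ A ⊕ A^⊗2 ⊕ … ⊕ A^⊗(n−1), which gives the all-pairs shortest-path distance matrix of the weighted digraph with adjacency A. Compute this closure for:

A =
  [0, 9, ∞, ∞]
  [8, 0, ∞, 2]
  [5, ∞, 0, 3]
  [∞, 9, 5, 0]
Closure =
  [0, 9, 16, 11]
  [8, 0, 7, 2]
  [5, 12, 0, 3]
  [10, 9, 5, 0]

This is the Floyd-Warshall all-pairs shortest-path computation. For each intermediate vertex k = 0, 1, …, 3, update dist[i][j] ← min(dist[i][j], dist[i][k] + dist[k][j]). The final matrix gives, for each (i, j), the minimum total weight of any directed path from i to j (possibly empty when i = j).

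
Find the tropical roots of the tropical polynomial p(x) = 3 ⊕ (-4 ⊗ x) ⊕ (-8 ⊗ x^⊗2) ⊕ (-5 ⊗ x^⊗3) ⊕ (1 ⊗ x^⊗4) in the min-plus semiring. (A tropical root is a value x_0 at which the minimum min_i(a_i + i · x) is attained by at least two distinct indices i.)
Roots: {-6, -3, 4, 7}

Each tropical root is a break point of the lower envelope of the lines y = a_i + i · x (there are 5 lines, with slopes 0, 1, ..., 4). Only the lines that attain the minimum somewhere contribute to roots; other lines are dominated. Here the surviving (envelope) indices are i = 4, i = 3, i = 2, i = 1, i = 0.
Intersections between consecutive envelope lines give the roots: for adjacent envelope indices i < j the intersection is x = (a_i − a_j) / (j − i). Reading off the sorted break points: {-6, -3, 4, 7}.
Verification: at each break x_0, at least two indices attain the minimum of min_i(a_i + i · x_0).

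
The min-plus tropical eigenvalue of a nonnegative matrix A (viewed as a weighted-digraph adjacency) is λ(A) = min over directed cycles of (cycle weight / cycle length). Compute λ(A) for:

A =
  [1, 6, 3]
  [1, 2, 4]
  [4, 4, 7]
λ(A) = 1

Enumerate directed cycles and compute their means (weight / length). Sample:
  cycle 0 → 0: weight = 1, length = 1, mean = 1/1 ≈ 1.000
  cycle 1 → 1: weight = 2, length = 1, mean = 2/1 ≈ 2.000
  cycle 2 → 2: weight = 7, length = 1, mean = 7/1 ≈ 7.000
  cycle 0 → 1 → 0: weight = 7, length = 2, mean = 7/2 ≈ 3.500
  cycle 0 → 2 → 0: weight = 7, length = 2, mean = 7/2 ≈ 3.500
  cycle 1 → 0 → 1: weight = 7, length = 2, mean = 7/2 ≈ 3.500
Minimum mean = 1.000, attained e.g. along the cycle 0 → 0 with weight 1 and length 1. So λ(A) = 1/1 = 1.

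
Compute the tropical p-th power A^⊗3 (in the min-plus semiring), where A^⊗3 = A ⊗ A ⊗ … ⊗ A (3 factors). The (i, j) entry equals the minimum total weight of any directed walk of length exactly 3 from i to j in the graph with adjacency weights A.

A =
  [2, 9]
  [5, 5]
A^⊗3 =
  [6, 13]
  [9, 15]

Each entry (A^⊗3)_ij equals the minimum over all length-3 walks i = v_0 → v_1 → … → v_3 = j of Σ_t A[v_t][v_{t+1}]. For example, for (i, j) = (0, 1) we minimise over 4 possible intermediate vertex sequences; the minimum is 13, attained along the walk 0 → 0 → 0 → 1.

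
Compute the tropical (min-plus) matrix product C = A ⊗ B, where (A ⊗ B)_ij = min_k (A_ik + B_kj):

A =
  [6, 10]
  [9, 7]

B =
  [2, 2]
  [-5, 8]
A ⊗ B =
  [5, 8]
  [2, 11]

Apply the min-plus product entry-by-entry:
  C[0][0] = min over k of (A[0][0] + B[0][0] = 6 + 2 = 8, A[0][1] + B[1][0] = 10 + -5 = 5) = 5 (attained at k = 1)
  C[0][1] = min over k of (A[0][0] + B[0][1] = 6 + 2 = 8, A[0][1] + B[1][1] = 10 + 8 = 18) = 8 (attained at k = 0)
  C[1][0] = min over k of (A[1][0] + B[0][0] = 9 + 2 = 11, A[1][1] + B[1][0] = 7 + -5 = 2) = 2 (attained at k = 1)
  C[1][1] = min over k of (A[1][0] + B[0][1] = 9 + 2 = 11, A[1][1] + B[1][1] = 7 + 8 = 15) = 11 (attained at k = 0)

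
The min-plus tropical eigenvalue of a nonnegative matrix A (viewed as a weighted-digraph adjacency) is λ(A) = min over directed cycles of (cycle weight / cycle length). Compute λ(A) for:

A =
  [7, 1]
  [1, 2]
λ(A) = 1

Enumerate directed cycles and compute their means (weight / length). Sample:
  cycle 0 → 0: weight = 7, length = 1, mean = 7/1 ≈ 7.000
  cycle 1 → 1: weight = 2, length = 1, mean = 2/1 ≈ 2.000
  cycle 0 → 1 → 0: weight = 2, length = 2, mean = 2/2 ≈ 1.000
  cycle 1 → 0 → 1: weight = 2, length = 2, mean = 2/2 ≈ 1.000
Minimum mean = 1.000, attained e.g. along the cycle 0 → 1 → 0 with weight 2 and length 2. So λ(A) = 2/2 = 1.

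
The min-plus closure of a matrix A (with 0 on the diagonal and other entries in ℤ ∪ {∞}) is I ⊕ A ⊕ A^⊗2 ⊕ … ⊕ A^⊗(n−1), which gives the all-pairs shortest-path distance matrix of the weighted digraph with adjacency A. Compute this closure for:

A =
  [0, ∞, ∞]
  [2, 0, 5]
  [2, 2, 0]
Closure =
  [0, ∞, ∞]
  [2, 0, 5]
  [2, 2, 0]

This is the Floyd-Warshall all-pairs shortest-path computation. For each intermediate vertex k = 0, 1, …, 2, update dist[i][j] ← min(dist[i][j], dist[i][k] + dist[k][j]). The final matrix gives, for each (i, j), the minimum total weight of any directed path from i to j (possibly empty when i = j).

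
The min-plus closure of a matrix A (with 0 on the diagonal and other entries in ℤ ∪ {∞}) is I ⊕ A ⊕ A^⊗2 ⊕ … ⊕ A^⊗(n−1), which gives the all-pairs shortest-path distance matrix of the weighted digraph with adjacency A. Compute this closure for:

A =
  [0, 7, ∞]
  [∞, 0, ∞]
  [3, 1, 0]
Closure =
  [0, 7, ∞]
  [∞, 0, ∞]
  [3, 1, 0]

This is the Floyd-Warshall all-pairs shortest-path computation. For each intermediate vertex k = 0, 1, …, 2, update dist[i][j] ← min(dist[i][j], dist[i][k] + dist[k][j]). The final matrix gives, for each (i, j), the minimum total weight of any directed path from i to j (possibly empty when i = j).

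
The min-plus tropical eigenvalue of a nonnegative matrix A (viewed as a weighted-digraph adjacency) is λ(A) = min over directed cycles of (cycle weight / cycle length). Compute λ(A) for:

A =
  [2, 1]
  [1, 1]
λ(A) = 1

Enumerate directed cycles and compute their means (weight / length). Sample:
  cycle 0 → 0: weight = 2, length = 1, mean = 2/1 ≈ 2.000
  cycle 1 → 1: weight = 1, length = 1, mean = 1/1 ≈ 1.000
  cycle 0 → 1 → 0: weight = 2, length = 2, mean = 2/2 ≈ 1.000
  cycle 1 → 0 → 1: weight = 2, length = 2, mean = 2/2 ≈ 1.000
Minimum mean = 1.000, attained e.g. along the cycle 1 → 1 with weight 1 and length 1. So λ(A) = 1/1 = 1.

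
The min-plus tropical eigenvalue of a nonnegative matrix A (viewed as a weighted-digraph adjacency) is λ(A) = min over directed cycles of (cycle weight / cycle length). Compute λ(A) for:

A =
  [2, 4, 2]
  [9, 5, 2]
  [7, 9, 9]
λ(A) = 2

Enumerate directed cycles and compute their means (weight / length). Sample:
  cycle 0 → 0: weight = 2, length = 1, mean = 2/1 ≈ 2.000
  cycle 1 → 1: weight = 5, length = 1, mean = 5/1 ≈ 5.000
  cycle 2 → 2: weight = 9, length = 1, mean = 9/1 ≈ 9.000
  cycle 0 → 1 → 0: weight = 13, length = 2, mean = 13/2 ≈ 6.500
  cycle 0 → 2 → 0: weight = 9, length = 2, mean = 9/2 ≈ 4.500
  cycle 1 → 0 → 1: weight = 13, length = 2, mean = 13/2 ≈ 6.500
Minimum mean = 2.000, attained e.g. along the cycle 0 → 0 with weight 2 and length 1. So λ(A) = 2/1 = 2.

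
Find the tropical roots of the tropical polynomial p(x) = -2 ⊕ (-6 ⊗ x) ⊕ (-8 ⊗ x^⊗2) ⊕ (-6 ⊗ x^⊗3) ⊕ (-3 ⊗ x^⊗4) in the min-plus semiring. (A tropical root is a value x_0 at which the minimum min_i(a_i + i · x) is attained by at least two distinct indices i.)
Roots: {-3, -2, 2, 4}

Each tropical root is a break point of the lower envelope of the lines y = a_i + i · x (there are 5 lines, with slopes 0, 1, ..., 4). Only the lines that attain the minimum somewhere contribute to roots; other lines are dominated. Here the surviving (envelope) indices are i = 4, i = 3, i = 2, i = 1, i = 0.
Intersections between consecutive envelope lines give the roots: for adjacent envelope indices i < j the intersection is x = (a_i − a_j) / (j − i). Reading off the sorted break points: {-3, -2, 2, 4}.
Verification: at each break x_0, at least two indices attain the minimum of min_i(a_i + i · x_0).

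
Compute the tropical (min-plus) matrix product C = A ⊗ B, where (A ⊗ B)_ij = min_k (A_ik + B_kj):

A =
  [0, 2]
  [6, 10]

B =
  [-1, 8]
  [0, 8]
A ⊗ B =
  [-1, 8]
  [5, 14]

Apply the min-plus product entry-by-entry:
  C[0][0] = min over k of (A[0][0] + B[0][0] = 0 + -1 = -1, A[0][1] + B[1][0] = 2 + 0 = 2) = -1 (attained at k = 0)
  C[0][1] = min over k of (A[0][0] + B[0][1] = 0 + 8 = 8, A[0][1] + B[1][1] = 2 + 8 = 10) = 8 (attained at k = 0)
  C[1][0] = min over k of (A[1][0] + B[0][0] = 6 + -1 = 5, A[1][1] + B[1][0] = 10 + 0 = 10) = 5 (attained at k = 0)
  C[1][1] = min over k of (A[1][0] + B[0][1] = 6 + 8 = 14, A[1][1] + B[1][1] = 10 + 8 = 18) = 14 (attained at k = 0)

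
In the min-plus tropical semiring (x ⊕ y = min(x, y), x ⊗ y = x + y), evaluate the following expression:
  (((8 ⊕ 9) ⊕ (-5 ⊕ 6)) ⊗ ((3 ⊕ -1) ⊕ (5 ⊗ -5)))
(((8 ⊕ 9) ⊕ (-5 ⊕ 6)) ⊗ ((3 ⊕ -1) ⊕ (5 ⊗ -5))) = -6

Expand innermost to outermost. Recall ⊕ takes the minimum of its arguments and ⊗ takes their sum. Working out the expression (((8 ⊕ 9) ⊕ (-5 ⊕ 6)) ⊗ ((3 ⊕ -1) ⊕ (5 ⊗ -5))) gives -6.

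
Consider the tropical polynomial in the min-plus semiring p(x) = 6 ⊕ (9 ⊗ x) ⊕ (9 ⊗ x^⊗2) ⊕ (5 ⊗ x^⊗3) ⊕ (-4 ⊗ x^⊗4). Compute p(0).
p(0) = -4

A tropical monomial a ⊗ x^⊗i evaluates to a + i · x. Evaluating each term at x = 0:
  Term 0 contributes 6 + 0 · 0 = 6
  Term 1 contributes 9 + 1 · 0 = 9
  Term 2 contributes 9 + 2 · 0 = 9
  Term 3 contributes 5 + 3 · 0 = 5
  Term 4 contributes -4 + 4 · 0 = -4
p(0) = ⊕ of these = min[6, 9, 9, 5, -4] = -4.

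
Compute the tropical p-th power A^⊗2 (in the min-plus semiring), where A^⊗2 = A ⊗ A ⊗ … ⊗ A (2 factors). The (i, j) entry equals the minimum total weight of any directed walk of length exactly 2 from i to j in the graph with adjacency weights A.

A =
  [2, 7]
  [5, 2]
A^⊗2 =
  [4, 9]
  [7, 4]

Each entry (A^⊗2)_ij equals the minimum over all length-2 walks i = v_0 → v_1 → … → v_2 = j of Σ_t A[v_t][v_{t+1}]. For example, for (i, j) = (0, 1) we minimise over 2 possible intermediate vertex sequences; the minimum is 9, attained along the walk 0 → 0 → 1.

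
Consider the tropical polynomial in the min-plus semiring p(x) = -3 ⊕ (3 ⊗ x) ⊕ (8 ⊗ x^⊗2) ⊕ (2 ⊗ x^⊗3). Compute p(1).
p(1) = -3

A tropical monomial a ⊗ x^⊗i evaluates to a + i · x. Evaluating each term at x = 1:
  Term 0 contributes -3 + 0 · 1 = -3
  Term 1 contributes 3 + 1 · 1 = 4
  Term 2 contributes 8 + 2 · 1 = 10
  Term 3 contributes 2 + 3 · 1 = 5
p(1) = ⊕ of these = min[-3, 4, 10, 5] = -3.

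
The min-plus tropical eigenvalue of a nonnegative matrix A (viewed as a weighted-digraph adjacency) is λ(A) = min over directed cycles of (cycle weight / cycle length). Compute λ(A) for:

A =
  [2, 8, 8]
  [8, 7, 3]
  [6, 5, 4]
λ(A) = 2

Enumerate directed cycles and compute their means (weight / length). Sample:
  cycle 0 → 0: weight = 2, length = 1, mean = 2/1 ≈ 2.000
  cycle 1 → 1: weight = 7, length = 1, mean = 7/1 ≈ 7.000
  cycle 2 → 2: weight = 4, length = 1, mean = 4/1 ≈ 4.000
  cycle 0 → 1 → 0: weight = 16, length = 2, mean = 16/2 ≈ 8.000
  cycle 0 → 2 → 0: weight = 14, length = 2, mean = 14/2 ≈ 7.000
  cycle 1 → 0 → 1: weight = 16, length = 2, mean = 16/2 ≈ 8.000
Minimum mean = 2.000, attained e.g. along the cycle 0 → 0 with weight 2 and length 1. So λ(A) = 2/1 = 2.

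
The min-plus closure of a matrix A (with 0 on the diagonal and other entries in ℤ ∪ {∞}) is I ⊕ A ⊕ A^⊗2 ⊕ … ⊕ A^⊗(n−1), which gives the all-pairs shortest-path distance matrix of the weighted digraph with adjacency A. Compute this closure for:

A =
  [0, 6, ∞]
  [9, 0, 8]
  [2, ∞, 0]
Closure =
  [0, 6, 14]
  [9, 0, 8]
  [2, 8, 0]

This is the Floyd-Warshall all-pairs shortest-path computation. For each intermediate vertex k = 0, 1, …, 2, update dist[i][j] ← min(dist[i][j], dist[i][k] + dist[k][j]). The final matrix gives, for each (i, j), the minimum total weight of any directed path from i to j (possibly empty when i = j).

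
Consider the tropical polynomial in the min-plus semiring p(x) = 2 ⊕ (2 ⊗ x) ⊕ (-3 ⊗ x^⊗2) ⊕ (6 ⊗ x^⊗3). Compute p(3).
p(3) = 2

A tropical monomial a ⊗ x^⊗i evaluates to a + i · x. Evaluating each term at x = 3:
  Term 0 contributes 2 + 0 · 3 = 2
  Term 1 contributes 2 + 1 · 3 = 5
  Term 2 contributes -3 + 2 · 3 = 3
  Term 3 contributes 6 + 3 · 3 = 15
p(3) = ⊕ of these = min[2, 5, 3, 15] = 2.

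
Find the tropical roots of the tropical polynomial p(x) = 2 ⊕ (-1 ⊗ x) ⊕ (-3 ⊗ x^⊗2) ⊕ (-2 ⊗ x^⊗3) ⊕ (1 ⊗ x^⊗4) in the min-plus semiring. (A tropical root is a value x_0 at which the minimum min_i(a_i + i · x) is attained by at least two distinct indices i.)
Roots: {-3, -1, 2, 3}

Each tropical root is a break point of the lower envelope of the lines y = a_i + i · x (there are 5 lines, with slopes 0, 1, ..., 4). Only the lines that attain the minimum somewhere contribute to roots; other lines are dominated. Here the surviving (envelope) indices are i = 4, i = 3, i = 2, i = 1, i = 0.
Intersections between consecutive envelope lines give the roots: for adjacent envelope indices i < j the intersection is x = (a_i − a_j) / (j − i). Reading off the sorted break points: {-3, -1, 2, 3}.
Verification: at each break x_0, at least two indices attain the minimum of min_i(a_i + i · x_0).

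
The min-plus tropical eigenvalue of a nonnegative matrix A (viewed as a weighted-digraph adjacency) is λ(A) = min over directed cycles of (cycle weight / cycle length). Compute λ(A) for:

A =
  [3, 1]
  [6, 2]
λ(A) = 2

Enumerate directed cycles and compute their means (weight / length). Sample:
  cycle 0 → 0: weight = 3, length = 1, mean = 3/1 ≈ 3.000
  cycle 1 → 1: weight = 2, length = 1, mean = 2/1 ≈ 2.000
  cycle 0 → 1 → 0: weight = 7, length = 2, mean = 7/2 ≈ 3.500
  cycle 1 → 0 → 1: weight = 7, length = 2, mean = 7/2 ≈ 3.500
Minimum mean = 2.000, attained e.g. along the cycle 1 → 1 with weight 2 and length 1. So λ(A) = 2/1 = 2.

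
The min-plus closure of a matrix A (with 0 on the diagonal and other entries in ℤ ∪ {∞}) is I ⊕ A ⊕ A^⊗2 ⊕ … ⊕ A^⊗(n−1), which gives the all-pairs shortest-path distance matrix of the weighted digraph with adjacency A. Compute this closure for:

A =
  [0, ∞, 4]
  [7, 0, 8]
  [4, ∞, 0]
Closure =
  [0, ∞, 4]
  [7, 0, 8]
  [4, ∞, 0]

This is the Floyd-Warshall all-pairs shortest-path computation. For each intermediate vertex k = 0, 1, …, 2, update dist[i][j] ← min(dist[i][j], dist[i][k] + dist[k][j]). The final matrix gives, for each (i, j), the minimum total weight of any directed path from i to j (possibly empty when i = j).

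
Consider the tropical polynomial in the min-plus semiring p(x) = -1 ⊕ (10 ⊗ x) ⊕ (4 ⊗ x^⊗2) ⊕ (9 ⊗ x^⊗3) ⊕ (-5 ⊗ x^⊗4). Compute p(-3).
p(-3) = -17

A tropical monomial a ⊗ x^⊗i evaluates to a + i · x. Evaluating each term at x = -3:
  Term 0 contributes -1 + 0 · -3 = -1
  Term 1 contributes 10 + 1 · -3 = 7
  Term 2 contributes 4 + 2 · -3 = -2
  Term 3 contributes 9 + 3 · -3 = 0
  Term 4 contributes -5 + 4 · -3 = -17
p(-3) = ⊕ of these = min[-1, 7, -2, 0, -17] = -17.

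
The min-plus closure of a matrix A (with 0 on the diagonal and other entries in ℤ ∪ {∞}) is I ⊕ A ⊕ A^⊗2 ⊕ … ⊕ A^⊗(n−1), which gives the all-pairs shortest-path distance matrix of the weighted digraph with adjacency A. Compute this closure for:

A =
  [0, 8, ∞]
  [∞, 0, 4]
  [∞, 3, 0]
Closure =
  [0, 8, 12]
  [∞, 0, 4]
  [∞, 3, 0]

This is the Floyd-Warshall all-pairs shortest-path computation. For each intermediate vertex k = 0, 1, …, 2, update dist[i][j] ← min(dist[i][j], dist[i][k] + dist[k][j]). The final matrix gives, for each (i, j), the minimum total weight of any directed path from i to j (possibly empty when i = j).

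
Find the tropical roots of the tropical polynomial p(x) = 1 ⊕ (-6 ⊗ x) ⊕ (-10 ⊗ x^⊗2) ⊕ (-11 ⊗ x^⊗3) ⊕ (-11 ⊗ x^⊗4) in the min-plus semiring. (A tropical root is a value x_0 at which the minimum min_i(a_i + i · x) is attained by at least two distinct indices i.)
Roots: {0, 1, 4, 7}

Each tropical root is a break point of the lower envelope of the lines y = a_i + i · x (there are 5 lines, with slopes 0, 1, ..., 4). Only the lines that attain the minimum somewhere contribute to roots; other lines are dominated. Here the surviving (envelope) indices are i = 4, i = 3, i = 2, i = 1, i = 0.
Intersections between consecutive envelope lines give the roots: for adjacent envelope indices i < j the intersection is x = (a_i − a_j) / (j − i). Reading off the sorted break points: {0, 1, 4, 7}.
Verification: at each break x_0, at least two indices attain the minimum of min_i(a_i + i · x_0).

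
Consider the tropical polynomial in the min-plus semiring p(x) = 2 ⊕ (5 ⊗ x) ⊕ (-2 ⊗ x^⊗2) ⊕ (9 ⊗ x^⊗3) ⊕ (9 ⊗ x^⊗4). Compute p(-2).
p(-2) = -6

A tropical monomial a ⊗ x^⊗i evaluates to a + i · x. Evaluating each term at x = -2:
  Term 0 contributes 2 + 0 · -2 = 2
  Term 1 contributes 5 + 1 · -2 = 3
  Term 2 contributes -2 + 2 · -2 = -6
  Term 3 contributes 9 + 3 · -2 = 3
  Term 4 contributes 9 + 4 · -2 = 1
p(-2) = ⊕ of these = min[2, 3, -6, 3, 1] = -6.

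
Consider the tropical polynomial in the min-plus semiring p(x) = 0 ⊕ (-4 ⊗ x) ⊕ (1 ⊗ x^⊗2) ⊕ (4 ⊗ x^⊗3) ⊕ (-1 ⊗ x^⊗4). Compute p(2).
p(2) = -2

A tropical monomial a ⊗ x^⊗i evaluates to a + i · x. Evaluating each term at x = 2:
  Term 0 contributes 0 + 0 · 2 = 0
  Term 1 contributes -4 + 1 · 2 = -2
  Term 2 contributes 1 + 2 · 2 = 5
  Term 3 contributes 4 + 3 · 2 = 10
  Term 4 contributes -1 + 4 · 2 = 7
p(2) = ⊕ of these = min[0, -2, 5, 10, 7] = -2.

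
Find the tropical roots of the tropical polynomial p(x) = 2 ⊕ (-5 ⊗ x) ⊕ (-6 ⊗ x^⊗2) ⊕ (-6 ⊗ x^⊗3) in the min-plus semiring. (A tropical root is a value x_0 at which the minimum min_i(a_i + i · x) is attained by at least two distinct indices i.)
Roots: {0, 1, 7}

Each tropical root is a break point of the lower envelope of the lines y = a_i + i · x (there are 4 lines, with slopes 0, 1, ..., 3). Only the lines that attain the minimum somewhere contribute to roots; other lines are dominated. Here the surviving (envelope) indices are i = 3, i = 2, i = 1, i = 0.
Intersections between consecutive envelope lines give the roots: for adjacent envelope indices i < j the intersection is x = (a_i − a_j) / (j − i). Reading off the sorted break points: {0, 1, 7}.
Verification: at each break x_0, at least two indices attain the minimum of min_i(a_i + i · x_0).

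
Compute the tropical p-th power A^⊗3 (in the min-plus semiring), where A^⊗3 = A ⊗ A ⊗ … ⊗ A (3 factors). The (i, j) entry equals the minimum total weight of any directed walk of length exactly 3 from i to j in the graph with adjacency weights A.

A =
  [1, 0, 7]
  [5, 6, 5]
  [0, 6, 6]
A^⊗3 =
  [3, 2, 6]
  [6, 5, 10]
  [2, 1, 5]

Each entry (A^⊗3)_ij equals the minimum over all length-3 walks i = v_0 → v_1 → … → v_3 = j of Σ_t A[v_t][v_{t+1}]. For example, for (i, j) = (0, 2) we minimise over 9 possible intermediate vertex sequences; the minimum is 6, attained along the walk 0 → 0 → 1 → 2.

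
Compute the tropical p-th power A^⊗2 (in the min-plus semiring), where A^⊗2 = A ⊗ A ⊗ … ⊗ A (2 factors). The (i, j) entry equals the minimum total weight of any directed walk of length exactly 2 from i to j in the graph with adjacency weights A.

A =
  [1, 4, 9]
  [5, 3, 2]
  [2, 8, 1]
A^⊗2 =
  [2, 5, 6]
  [4, 6, 3]
  [3, 6, 2]

Each entry (A^⊗2)_ij equals the minimum over all length-2 walks i = v_0 → v_1 → … → v_2 = j of Σ_t A[v_t][v_{t+1}]. For example, for (i, j) = (0, 2) we minimise over 3 possible intermediate vertex sequences; the minimum is 6, attained along the walk 0 → 1 → 2.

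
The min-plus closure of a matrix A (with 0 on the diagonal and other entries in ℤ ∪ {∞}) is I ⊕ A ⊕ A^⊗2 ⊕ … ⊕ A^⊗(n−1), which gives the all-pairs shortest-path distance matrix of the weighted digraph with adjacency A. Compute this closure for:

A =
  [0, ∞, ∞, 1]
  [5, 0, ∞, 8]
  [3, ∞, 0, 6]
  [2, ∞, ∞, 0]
Closure =
  [0, ∞, ∞, 1]
  [5, 0, ∞, 6]
  [3, ∞, 0, 4]
  [2, ∞, ∞, 0]

This is the Floyd-Warshall all-pairs shortest-path computation. For each intermediate vertex k = 0, 1, …, 3, update dist[i][j] ← min(dist[i][j], dist[i][k] + dist[k][j]). The final matrix gives, for each (i, j), the minimum total weight of any directed path from i to j (possibly empty when i = j).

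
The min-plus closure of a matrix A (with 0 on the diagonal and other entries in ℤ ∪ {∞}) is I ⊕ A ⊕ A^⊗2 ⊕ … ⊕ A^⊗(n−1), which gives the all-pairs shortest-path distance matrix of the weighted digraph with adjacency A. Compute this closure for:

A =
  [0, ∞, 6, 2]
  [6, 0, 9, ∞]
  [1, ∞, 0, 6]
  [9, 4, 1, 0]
Closure =
  [0, 6, 3, 2]
  [6, 0, 9, 8]
  [1, 7, 0, 3]
  [2, 4, 1, 0]

This is the Floyd-Warshall all-pairs shortest-path computation. For each intermediate vertex k = 0, 1, …, 3, update dist[i][j] ← min(dist[i][j], dist[i][k] + dist[k][j]). The final matrix gives, for each (i, j), the minimum total weight of any directed path from i to j (possibly empty when i = j).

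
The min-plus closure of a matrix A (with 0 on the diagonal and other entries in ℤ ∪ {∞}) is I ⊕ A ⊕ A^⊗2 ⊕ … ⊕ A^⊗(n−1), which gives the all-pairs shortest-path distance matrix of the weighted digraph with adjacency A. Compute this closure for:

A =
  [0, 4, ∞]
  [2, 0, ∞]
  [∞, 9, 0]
Closure =
  [0, 4, ∞]
  [2, 0, ∞]
  [11, 9, 0]

This is the Floyd-Warshall all-pairs shortest-path computation. For each intermediate vertex k = 0, 1, …, 2, update dist[i][j] ← min(dist[i][j], dist[i][k] + dist[k][j]). The final matrix gives, for each (i, j), the minimum total weight of any directed path from i to j (possibly empty when i = j).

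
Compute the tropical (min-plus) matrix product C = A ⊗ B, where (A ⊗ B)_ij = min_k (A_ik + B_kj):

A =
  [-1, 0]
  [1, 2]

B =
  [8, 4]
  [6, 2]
A ⊗ B =
  [6, 2]
  [8, 4]

Apply the min-plus product entry-by-entry:
  C[0][0] = min over k of (A[0][0] + B[0][0] = -1 + 8 = 7, A[0][1] + B[1][0] = 0 + 6 = 6) = 6 (attained at k = 1)
  C[0][1] = min over k of (A[0][0] + B[0][1] = -1 + 4 = 3, A[0][1] + B[1][1] = 0 + 2 = 2) = 2 (attained at k = 1)
  C[1][0] = min over k of (A[1][0] + B[0][0] = 1 + 8 = 9, A[1][1] + B[1][0] = 2 + 6 = 8) = 8 (attained at k = 1)
  C[1][1] = min over k of (A[1][0] + B[0][1] = 1 + 4 = 5, A[1][1] + B[1][1] = 2 + 2 = 4) = 4 (attained at k = 1)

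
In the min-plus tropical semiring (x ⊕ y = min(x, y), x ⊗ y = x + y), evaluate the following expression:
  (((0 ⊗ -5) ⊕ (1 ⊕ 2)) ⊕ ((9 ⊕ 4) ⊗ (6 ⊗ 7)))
(((0 ⊗ -5) ⊕ (1 ⊕ 2)) ⊕ ((9 ⊕ 4) ⊗ (6 ⊗ 7))) = -5

Expand innermost to outermost. Recall ⊕ takes the minimum of its arguments and ⊗ takes their sum. Working out the expression (((0 ⊗ -5) ⊕ (1 ⊕ 2)) ⊕ ((9 ⊕ 4) ⊗ (6 ⊗ 7))) gives -5.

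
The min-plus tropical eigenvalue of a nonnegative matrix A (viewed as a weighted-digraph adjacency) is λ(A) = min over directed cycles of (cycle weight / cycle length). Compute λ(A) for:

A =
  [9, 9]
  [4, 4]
λ(A) = 4

Enumerate directed cycles and compute their means (weight / length). Sample:
  cycle 0 → 0: weight = 9, length = 1, mean = 9/1 ≈ 9.000
  cycle 1 → 1: weight = 4, length = 1, mean = 4/1 ≈ 4.000
  cycle 0 → 1 → 0: weight = 13, length = 2, mean = 13/2 ≈ 6.500
  cycle 1 → 0 → 1: weight = 13, length = 2, mean = 13/2 ≈ 6.500
Minimum mean = 4.000, attained e.g. along the cycle 1 → 1 with weight 4 and length 1. So λ(A) = 4/1 = 4.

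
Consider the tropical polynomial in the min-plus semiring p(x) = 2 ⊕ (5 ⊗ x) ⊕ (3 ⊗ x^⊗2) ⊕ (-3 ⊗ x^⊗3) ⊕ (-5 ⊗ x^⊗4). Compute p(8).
p(8) = 2

A tropical monomial a ⊗ x^⊗i evaluates to a + i · x. Evaluating each term at x = 8:
  Term 0 contributes 2 + 0 · 8 = 2
  Term 1 contributes 5 + 1 · 8 = 13
  Term 2 contributes 3 + 2 · 8 = 19
  Term 3 contributes -3 + 3 · 8 = 21
  Term 4 contributes -5 + 4 · 8 = 27
p(8) = ⊕ of these = min[2, 13, 19, 21, 27] = 2.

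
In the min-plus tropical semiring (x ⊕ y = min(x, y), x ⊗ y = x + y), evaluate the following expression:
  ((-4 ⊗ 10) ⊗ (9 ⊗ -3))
((-4 ⊗ 10) ⊗ (9 ⊗ -3)) = 12

Expand innermost to outermost. Recall ⊕ takes the minimum of its arguments and ⊗ takes their sum. Working out the expression ((-4 ⊗ 10) ⊗ (9 ⊗ -3)) gives 12.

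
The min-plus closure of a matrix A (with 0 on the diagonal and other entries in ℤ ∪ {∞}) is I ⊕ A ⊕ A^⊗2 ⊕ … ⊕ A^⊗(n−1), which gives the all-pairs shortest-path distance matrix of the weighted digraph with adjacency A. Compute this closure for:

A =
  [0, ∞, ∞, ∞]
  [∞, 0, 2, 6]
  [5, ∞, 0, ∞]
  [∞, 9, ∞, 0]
Closure =
  [0, ∞, ∞, ∞]
  [7, 0, 2, 6]
  [5, ∞, 0, ∞]
  [16, 9, 11, 0]

This is the Floyd-Warshall all-pairs shortest-path computation. For each intermediate vertex k = 0, 1, …, 3, update dist[i][j] ← min(dist[i][j], dist[i][k] + dist[k][j]). The final matrix gives, for each (i, j), the minimum total weight of any directed path from i to j (possibly empty when i = j).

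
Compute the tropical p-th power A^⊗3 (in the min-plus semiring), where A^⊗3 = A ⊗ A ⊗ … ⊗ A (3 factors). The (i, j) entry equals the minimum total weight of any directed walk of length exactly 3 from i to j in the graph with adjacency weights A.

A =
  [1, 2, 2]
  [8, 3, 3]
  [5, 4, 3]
A^⊗3 =
  [3, 4, 4]
  [9, 9, 9]
  [7, 8, 8]

Each entry (A^⊗3)_ij equals the minimum over all length-3 walks i = v_0 → v_1 → … → v_3 = j of Σ_t A[v_t][v_{t+1}]. For example, for (i, j) = (0, 2) we minimise over 9 possible intermediate vertex sequences; the minimum is 4, attained along the walk 0 → 0 → 0 → 2.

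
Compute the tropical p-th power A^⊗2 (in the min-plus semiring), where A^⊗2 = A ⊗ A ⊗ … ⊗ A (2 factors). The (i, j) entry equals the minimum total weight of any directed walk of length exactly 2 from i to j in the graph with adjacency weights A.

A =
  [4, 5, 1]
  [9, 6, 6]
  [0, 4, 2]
A^⊗2 =
  [1, 5, 3]
  [6, 10, 8]
  [2, 5, 1]

Each entry (A^⊗2)_ij equals the minimum over all length-2 walks i = v_0 → v_1 → … → v_2 = j of Σ_t A[v_t][v_{t+1}]. For example, for (i, j) = (0, 2) we minimise over 3 possible intermediate vertex sequences; the minimum is 3, attained along the walk 0 → 2 → 2.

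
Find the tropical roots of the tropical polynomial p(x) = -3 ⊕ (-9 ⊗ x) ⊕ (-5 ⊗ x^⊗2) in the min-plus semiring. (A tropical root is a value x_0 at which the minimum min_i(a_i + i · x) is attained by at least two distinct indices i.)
Roots: {-4, 6}

Each tropical root is a break point of the lower envelope of the lines y = a_i + i · x (there are 3 lines, with slopes 0, 1, ..., 2). Only the lines that attain the minimum somewhere contribute to roots; other lines are dominated. Here the surviving (envelope) indices are i = 2, i = 1, i = 0.
Intersections between consecutive envelope lines give the roots: for adjacent envelope indices i < j the intersection is x = (a_i − a_j) / (j − i). Reading off the sorted break points: {-4, 6}.
Verification: at each break x_0, at least two indices attain the minimum of min_i(a_i + i · x_0).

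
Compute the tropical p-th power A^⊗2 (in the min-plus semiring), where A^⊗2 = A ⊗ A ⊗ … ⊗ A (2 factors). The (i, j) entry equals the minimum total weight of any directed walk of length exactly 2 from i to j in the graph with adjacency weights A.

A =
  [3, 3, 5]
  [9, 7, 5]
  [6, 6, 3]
A^⊗2 =
  [6, 6, 8]
  [11, 11, 8]
  [9, 9, 6]

Each entry (A^⊗2)_ij equals the minimum over all length-2 walks i = v_0 → v_1 → … → v_2 = j of Σ_t A[v_t][v_{t+1}]. For example, for (i, j) = (0, 2) we minimise over 3 possible intermediate vertex sequences; the minimum is 8, attained along the walk 0 → 0 → 2.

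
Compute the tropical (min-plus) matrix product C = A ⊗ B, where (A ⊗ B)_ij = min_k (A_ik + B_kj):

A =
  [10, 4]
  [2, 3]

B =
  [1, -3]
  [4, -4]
A ⊗ B =
  [8, 0]
  [3, -1]

Apply the min-plus product entry-by-entry:
  C[0][0] = min over k of (A[0][0] + B[0][0] = 10 + 1 = 11, A[0][1] + B[1][0] = 4 + 4 = 8) = 8 (attained at k = 1)
  C[0][1] = min over k of (A[0][0] + B[0][1] = 10 + -3 = 7, A[0][1] + B[1][1] = 4 + -4 = 0) = 0 (attained at k = 1)
  C[1][0] = min over k of (A[1][0] + B[0][0] = 2 + 1 = 3, A[1][1] + B[1][0] = 3 + 4 = 7) = 3 (attained at k = 0)
  C[1][1] = min over k of (A[1][0] + B[0][1] = 2 + -3 = -1, A[1][1] + B[1][1] = 3 + -4 = -1) = -1 (attained at k = 0)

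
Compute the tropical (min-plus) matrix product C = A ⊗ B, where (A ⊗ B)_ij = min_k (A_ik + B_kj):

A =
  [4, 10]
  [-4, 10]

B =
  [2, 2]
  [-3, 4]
A ⊗ B =
  [6, 6]
  [-2, -2]

Apply the min-plus product entry-by-entry:
  C[0][0] = min over k of (A[0][0] + B[0][0] = 4 + 2 = 6, A[0][1] + B[1][0] = 10 + -3 = 7) = 6 (attained at k = 0)
  C[0][1] = min over k of (A[0][0] + B[0][1] = 4 + 2 = 6, A[0][1] + B[1][1] = 10 + 4 = 14) = 6 (attained at k = 0)
  C[1][0] = min over k of (A[1][0] + B[0][0] = -4 + 2 = -2, A[1][1] + B[1][0] = 10 + -3 = 7) = -2 (attained at k = 0)
  C[1][1] = min over k of (A[1][0] + B[0][1] = -4 + 2 = -2, A[1][1] + B[1][1] = 10 + 4 = 14) = -2 (attained at k = 0)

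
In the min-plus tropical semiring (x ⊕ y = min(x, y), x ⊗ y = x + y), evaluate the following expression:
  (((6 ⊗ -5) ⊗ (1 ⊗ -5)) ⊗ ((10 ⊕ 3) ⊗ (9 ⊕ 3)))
(((6 ⊗ -5) ⊗ (1 ⊗ -5)) ⊗ ((10 ⊕ 3) ⊗ (9 ⊕ 3))) = 3

Expand innermost to outermost. Recall ⊕ takes the minimum of its arguments and ⊗ takes their sum. Working out the expression (((6 ⊗ -5) ⊗ (1 ⊗ -5)) ⊗ ((10 ⊕ 3) ⊗ (9 ⊕ 3))) gives 3.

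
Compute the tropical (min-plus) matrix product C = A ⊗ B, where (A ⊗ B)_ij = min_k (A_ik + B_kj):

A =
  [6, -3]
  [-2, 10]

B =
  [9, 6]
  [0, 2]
A ⊗ B =
  [-3, -1]
  [7, 4]

Apply the min-plus product entry-by-entry:
  C[0][0] = min over k of (A[0][0] + B[0][0] = 6 + 9 = 15, A[0][1] + B[1][0] = -3 + 0 = -3) = -3 (attained at k = 1)
  C[0][1] = min over k of (A[0][0] + B[0][1] = 6 + 6 = 12, A[0][1] + B[1][1] = -3 + 2 = -1) = -1 (attained at k = 1)
  C[1][0] = min over k of (A[1][0] + B[0][0] = -2 + 9 = 7, A[1][1] + B[1][0] = 10 + 0 = 10) = 7 (attained at k = 0)
  C[1][1] = min over k of (A[1][0] + B[0][1] = -2 + 6 = 4, A[1][1] + B[1][1] = 10 + 2 = 12) = 4 (attained at k = 0)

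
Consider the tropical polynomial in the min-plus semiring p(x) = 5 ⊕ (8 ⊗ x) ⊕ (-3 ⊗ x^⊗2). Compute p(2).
p(2) = 1

A tropical monomial a ⊗ x^⊗i evaluates to a + i · x. Evaluating each term at x = 2:
  Term 0 contributes 5 + 0 · 2 = 5
  Term 1 contributes 8 + 1 · 2 = 10
  Term 2 contributes -3 + 2 · 2 = 1
p(2) = ⊕ of these = min[5, 10, 1] = 1.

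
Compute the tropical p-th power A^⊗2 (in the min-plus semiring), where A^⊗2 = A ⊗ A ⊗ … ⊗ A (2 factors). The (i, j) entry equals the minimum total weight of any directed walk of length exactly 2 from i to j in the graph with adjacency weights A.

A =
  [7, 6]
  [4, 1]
A^⊗2 =
  [10, 7]
  [5, 2]

Each entry (A^⊗2)_ij equals the minimum over all length-2 walks i = v_0 → v_1 → … → v_2 = j of Σ_t A[v_t][v_{t+1}]. For example, for (i, j) = (0, 1) we minimise over 2 possible intermediate vertex sequences; the minimum is 7, attained along the walk 0 → 1 → 1.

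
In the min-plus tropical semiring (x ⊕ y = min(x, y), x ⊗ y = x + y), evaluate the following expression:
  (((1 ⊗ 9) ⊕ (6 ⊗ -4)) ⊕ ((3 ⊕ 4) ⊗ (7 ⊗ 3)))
(((1 ⊗ 9) ⊕ (6 ⊗ -4)) ⊕ ((3 ⊕ 4) ⊗ (7 ⊗ 3))) = 2

Expand innermost to outermost. Recall ⊕ takes the minimum of its arguments and ⊗ takes their sum. Working out the expression (((1 ⊗ 9) ⊕ (6 ⊗ -4)) ⊕ ((3 ⊕ 4) ⊗ (7 ⊗ 3))) gives 2.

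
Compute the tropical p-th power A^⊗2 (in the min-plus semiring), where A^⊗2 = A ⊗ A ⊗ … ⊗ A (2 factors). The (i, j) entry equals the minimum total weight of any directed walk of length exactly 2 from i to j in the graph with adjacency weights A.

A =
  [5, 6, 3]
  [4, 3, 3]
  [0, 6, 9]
A^⊗2 =
  [3, 9, 8]
  [3, 6, 6]
  [5, 6, 3]

Each entry (A^⊗2)_ij equals the minimum over all length-2 walks i = v_0 → v_1 → … → v_2 = j of Σ_t A[v_t][v_{t+1}]. For example, for (i, j) = (0, 2) we minimise over 3 possible intermediate vertex sequences; the minimum is 8, attained along the walk 0 → 0 → 2.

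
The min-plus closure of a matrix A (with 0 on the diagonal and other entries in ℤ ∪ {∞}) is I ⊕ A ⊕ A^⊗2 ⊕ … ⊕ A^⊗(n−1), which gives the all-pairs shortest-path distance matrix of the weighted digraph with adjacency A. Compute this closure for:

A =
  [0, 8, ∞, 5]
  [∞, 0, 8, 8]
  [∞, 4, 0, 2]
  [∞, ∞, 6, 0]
Closure =
  [0, 8, 11, 5]
  [∞, 0, 8, 8]
  [∞, 4, 0, 2]
  [∞, 10, 6, 0]

This is the Floyd-Warshall all-pairs shortest-path computation. For each intermediate vertex k = 0, 1, …, 3, update dist[i][j] ← min(dist[i][j], dist[i][k] + dist[k][j]). The final matrix gives, for each (i, j), the minimum total weight of any directed path from i to j (possibly empty when i = j).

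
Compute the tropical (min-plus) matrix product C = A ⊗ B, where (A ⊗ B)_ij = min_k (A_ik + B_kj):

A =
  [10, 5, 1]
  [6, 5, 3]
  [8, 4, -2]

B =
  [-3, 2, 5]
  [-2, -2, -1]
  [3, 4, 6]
A ⊗ B =
  [3, 3, 4]
  [3, 3, 4]
  [1, 2, 3]

Apply the min-plus product entry-by-entry:
  C[0][0] = min over k of (A[0][0] + B[0][0] = 10 + -3 = 7, A[0][1] + B[1][0] = 5 + -2 = 3, A[0][2] + B[2][0] = 1 + 3 = 4) = 3 (attained at k = 1)
  C[0][1] = min over k of (A[0][0] + B[0][1] = 10 + 2 = 12, A[0][1] + B[1][1] = 5 + -2 = 3, A[0][2] + B[2][1] = 1 + 4 = 5) = 3 (attained at k = 1)
  C[0][2] = min over k of (A[0][0] + B[0][2] = 10 + 5 = 15, A[0][1] + B[1][2] = 5 + -1 = 4, A[0][2] + B[2][2] = 1 + 6 = 7) = 4 (attained at k = 1)
  C[1][0] = min over k of (A[1][0] + B[0][0] = 6 + -3 = 3, A[1][1] + B[1][0] = 5 + -2 = 3, A[1][2] + B[2][0] = 3 + 3 = 6) = 3 (attained at k = 0)
  C[1][1] = min over k of (A[1][0] + B[0][1] = 6 + 2 = 8, A[1][1] + B[1][1] = 5 + -2 = 3, A[1][2] + B[2][1] = 3 + 4 = 7) = 3 (attained at k = 1)
  C[1][2] = min over k of (A[1][0] + B[0][2] = 6 + 5 = 11, A[1][1] + B[1][2] = 5 + -1 = 4, A[1][2] + B[2][2] = 3 + 6 = 9) = 4 (attained at k = 1)
  C[2][0] = min over k of (A[2][0] + B[0][0] = 8 + -3 = 5, A[2][1] + B[1][0] = 4 + -2 = 2, A[2][2] + B[2][0] = -2 + 3 = 1) = 1 (attained at k = 2)
  C[2][1] = min over k of (A[2][0] + B[0][1] = 8 + 2 = 10, A[2][1] + B[1][1] = 4 + -2 = 2, A[2][2] + B[2][1] = -2 + 4 = 2) = 2 (attained at k = 1)
  C[2][2] = min over k of (A[2][0] + B[0][2] = 8 + 5 = 13, A[2][1] + B[1][2] = 4 + -1 = 3, A[2][2] + B[2][2] = -2 + 6 = 4) = 3 (attained at k = 1)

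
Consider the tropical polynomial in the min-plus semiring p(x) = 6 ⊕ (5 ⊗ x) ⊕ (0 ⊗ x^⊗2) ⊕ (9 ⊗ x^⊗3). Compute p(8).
p(8) = 6

A tropical monomial a ⊗ x^⊗i evaluates to a + i · x. Evaluating each term at x = 8:
  Term 0 contributes 6 + 0 · 8 = 6
  Term 1 contributes 5 + 1 · 8 = 13
  Term 2 contributes 0 + 2 · 8 = 16
  Term 3 contributes 9 + 3 · 8 = 33
p(8) = ⊕ of these = min[6, 13, 16, 33] = 6.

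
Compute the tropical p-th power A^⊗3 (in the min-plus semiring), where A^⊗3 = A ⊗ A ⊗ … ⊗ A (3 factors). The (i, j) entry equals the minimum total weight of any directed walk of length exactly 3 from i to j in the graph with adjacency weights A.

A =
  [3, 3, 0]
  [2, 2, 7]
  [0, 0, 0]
A^⊗3 =
  [0, 0, 0]
  [2, 2, 2]
  [0, 0, 0]

Each entry (A^⊗3)_ij equals the minimum over all length-3 walks i = v_0 → v_1 → … → v_3 = j of Σ_t A[v_t][v_{t+1}]. For example, for (i, j) = (0, 2) we minimise over 9 possible intermediate vertex sequences; the minimum is 0, attained along the walk 0 → 2 → 0 → 2.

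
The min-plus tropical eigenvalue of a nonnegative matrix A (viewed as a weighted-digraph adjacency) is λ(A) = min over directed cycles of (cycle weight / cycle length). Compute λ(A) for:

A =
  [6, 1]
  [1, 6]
λ(A) = 1

Enumerate directed cycles and compute their means (weight / length). Sample:
  cycle 0 → 0: weight = 6, length = 1, mean = 6/1 ≈ 6.000
  cycle 1 → 1: weight = 6, length = 1, mean = 6/1 ≈ 6.000
  cycle 0 → 1 → 0: weight = 2, length = 2, mean = 2/2 ≈ 1.000
  cycle 1 → 0 → 1: weight = 2, length = 2, mean = 2/2 ≈ 1.000
Minimum mean = 1.000, attained e.g. along the cycle 0 → 1 → 0 with weight 2 and length 2. So λ(A) = 2/2 = 1.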